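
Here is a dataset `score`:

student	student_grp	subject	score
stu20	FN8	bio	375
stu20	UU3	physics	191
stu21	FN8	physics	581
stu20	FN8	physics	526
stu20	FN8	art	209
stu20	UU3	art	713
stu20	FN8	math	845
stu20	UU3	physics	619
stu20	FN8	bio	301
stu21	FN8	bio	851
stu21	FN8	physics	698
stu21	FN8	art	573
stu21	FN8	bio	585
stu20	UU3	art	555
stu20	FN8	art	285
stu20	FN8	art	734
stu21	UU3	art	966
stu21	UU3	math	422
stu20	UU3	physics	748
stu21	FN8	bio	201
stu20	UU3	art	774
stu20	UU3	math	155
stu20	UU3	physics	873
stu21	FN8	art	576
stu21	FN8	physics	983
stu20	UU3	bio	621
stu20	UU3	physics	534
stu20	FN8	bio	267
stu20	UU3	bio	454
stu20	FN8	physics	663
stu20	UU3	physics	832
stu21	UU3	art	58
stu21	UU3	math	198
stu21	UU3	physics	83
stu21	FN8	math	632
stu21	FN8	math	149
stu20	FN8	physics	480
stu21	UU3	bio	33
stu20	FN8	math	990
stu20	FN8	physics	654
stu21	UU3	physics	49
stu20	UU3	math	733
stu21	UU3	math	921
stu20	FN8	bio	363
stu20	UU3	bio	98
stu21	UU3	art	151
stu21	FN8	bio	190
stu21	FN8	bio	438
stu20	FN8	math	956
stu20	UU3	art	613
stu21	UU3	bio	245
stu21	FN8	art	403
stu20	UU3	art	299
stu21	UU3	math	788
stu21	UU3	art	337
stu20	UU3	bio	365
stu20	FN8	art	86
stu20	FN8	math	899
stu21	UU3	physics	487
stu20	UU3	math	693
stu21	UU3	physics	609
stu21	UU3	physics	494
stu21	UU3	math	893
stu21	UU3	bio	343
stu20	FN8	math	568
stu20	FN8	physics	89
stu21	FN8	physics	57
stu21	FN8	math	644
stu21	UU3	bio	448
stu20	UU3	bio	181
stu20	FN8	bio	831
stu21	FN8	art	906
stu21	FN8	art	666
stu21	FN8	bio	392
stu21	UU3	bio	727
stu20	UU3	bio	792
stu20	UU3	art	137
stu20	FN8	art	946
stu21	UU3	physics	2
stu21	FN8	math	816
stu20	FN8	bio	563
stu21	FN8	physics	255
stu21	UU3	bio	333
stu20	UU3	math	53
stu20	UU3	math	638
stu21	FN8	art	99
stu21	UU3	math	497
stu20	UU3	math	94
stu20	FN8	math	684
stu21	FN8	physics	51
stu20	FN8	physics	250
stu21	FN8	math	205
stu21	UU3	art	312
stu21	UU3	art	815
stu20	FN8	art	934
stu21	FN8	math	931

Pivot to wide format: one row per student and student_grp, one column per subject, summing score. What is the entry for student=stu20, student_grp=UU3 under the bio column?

2511

Rows with student=stu20, student_grp=UU3 and subject=bio: score values are 621, 454, 98, 365, 181, 792.
621 + 454 + 98 + 365 + 181 + 792 = 2511.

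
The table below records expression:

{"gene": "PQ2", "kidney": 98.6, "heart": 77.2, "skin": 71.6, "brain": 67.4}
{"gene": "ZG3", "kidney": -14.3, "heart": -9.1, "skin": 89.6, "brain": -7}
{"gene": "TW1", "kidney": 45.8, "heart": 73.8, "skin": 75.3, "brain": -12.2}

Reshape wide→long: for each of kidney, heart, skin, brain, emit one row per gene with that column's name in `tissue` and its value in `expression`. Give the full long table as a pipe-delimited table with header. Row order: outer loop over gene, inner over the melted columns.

Each (gene, column) pair becomes one row: 3 × 4 = 12 rows.
For example, (PQ2, kidney) → expression=98.6.

| gene | tissue | expression |
| PQ2 | kidney | 98.6 |
| PQ2 | heart | 77.2 |
| PQ2 | skin | 71.6 |
| PQ2 | brain | 67.4 |
| ZG3 | kidney | -14.3 |
| ZG3 | heart | -9.1 |
| ZG3 | skin | 89.6 |
| ZG3 | brain | -7 |
| TW1 | kidney | 45.8 |
| TW1 | heart | 73.8 |
| TW1 | skin | 75.3 |
| TW1 | brain | -12.2 |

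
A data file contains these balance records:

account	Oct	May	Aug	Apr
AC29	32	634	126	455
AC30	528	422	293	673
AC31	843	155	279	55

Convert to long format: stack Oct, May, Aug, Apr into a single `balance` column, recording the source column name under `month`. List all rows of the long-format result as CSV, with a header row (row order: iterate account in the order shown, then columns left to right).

Each (account, column) pair becomes one row: 3 × 4 = 12 rows.
For example, (AC29, Oct) → balance=32.

account,month,balance
AC29,Oct,32
AC29,May,634
AC29,Aug,126
AC29,Apr,455
AC30,Oct,528
AC30,May,422
AC30,Aug,293
AC30,Apr,673
AC31,Oct,843
AC31,May,155
AC31,Aug,279
AC31,Apr,55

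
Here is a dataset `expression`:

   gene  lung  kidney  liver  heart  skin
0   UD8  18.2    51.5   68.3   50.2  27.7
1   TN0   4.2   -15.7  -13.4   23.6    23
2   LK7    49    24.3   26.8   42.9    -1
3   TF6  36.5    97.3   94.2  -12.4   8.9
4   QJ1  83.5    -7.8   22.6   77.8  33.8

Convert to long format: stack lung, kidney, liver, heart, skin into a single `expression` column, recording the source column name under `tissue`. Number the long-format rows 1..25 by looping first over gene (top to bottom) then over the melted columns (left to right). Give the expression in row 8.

-13.4

25 rows total (5 × 5). Row 8: index ⌊(8-1)/5⌋ = 1 into gene → TN0; (8-1) mod 5 = 2 into the melted columns → liver.
So row 8 is (TN0, liver, -13.4); expression = -13.4.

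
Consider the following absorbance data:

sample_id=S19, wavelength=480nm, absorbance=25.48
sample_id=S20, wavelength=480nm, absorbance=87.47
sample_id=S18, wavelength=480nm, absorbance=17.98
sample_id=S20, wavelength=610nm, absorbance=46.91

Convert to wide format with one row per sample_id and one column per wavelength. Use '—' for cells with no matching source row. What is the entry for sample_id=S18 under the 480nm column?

17.98

The long row with sample_id=S18, wavelength=480nm has absorbance=17.98.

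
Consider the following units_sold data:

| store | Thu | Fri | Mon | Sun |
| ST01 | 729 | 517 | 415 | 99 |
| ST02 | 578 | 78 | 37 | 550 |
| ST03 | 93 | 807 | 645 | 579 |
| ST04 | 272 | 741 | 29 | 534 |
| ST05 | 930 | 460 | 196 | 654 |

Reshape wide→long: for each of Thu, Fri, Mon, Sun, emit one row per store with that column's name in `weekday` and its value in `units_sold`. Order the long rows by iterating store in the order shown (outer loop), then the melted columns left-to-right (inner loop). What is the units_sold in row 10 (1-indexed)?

20 rows total (5 × 4). Row 10: index ⌊(10-1)/4⌋ = 2 into store → ST03; (10-1) mod 4 = 1 into the melted columns → Fri.
So row 10 is (ST03, Fri, 807); units_sold = 807.

807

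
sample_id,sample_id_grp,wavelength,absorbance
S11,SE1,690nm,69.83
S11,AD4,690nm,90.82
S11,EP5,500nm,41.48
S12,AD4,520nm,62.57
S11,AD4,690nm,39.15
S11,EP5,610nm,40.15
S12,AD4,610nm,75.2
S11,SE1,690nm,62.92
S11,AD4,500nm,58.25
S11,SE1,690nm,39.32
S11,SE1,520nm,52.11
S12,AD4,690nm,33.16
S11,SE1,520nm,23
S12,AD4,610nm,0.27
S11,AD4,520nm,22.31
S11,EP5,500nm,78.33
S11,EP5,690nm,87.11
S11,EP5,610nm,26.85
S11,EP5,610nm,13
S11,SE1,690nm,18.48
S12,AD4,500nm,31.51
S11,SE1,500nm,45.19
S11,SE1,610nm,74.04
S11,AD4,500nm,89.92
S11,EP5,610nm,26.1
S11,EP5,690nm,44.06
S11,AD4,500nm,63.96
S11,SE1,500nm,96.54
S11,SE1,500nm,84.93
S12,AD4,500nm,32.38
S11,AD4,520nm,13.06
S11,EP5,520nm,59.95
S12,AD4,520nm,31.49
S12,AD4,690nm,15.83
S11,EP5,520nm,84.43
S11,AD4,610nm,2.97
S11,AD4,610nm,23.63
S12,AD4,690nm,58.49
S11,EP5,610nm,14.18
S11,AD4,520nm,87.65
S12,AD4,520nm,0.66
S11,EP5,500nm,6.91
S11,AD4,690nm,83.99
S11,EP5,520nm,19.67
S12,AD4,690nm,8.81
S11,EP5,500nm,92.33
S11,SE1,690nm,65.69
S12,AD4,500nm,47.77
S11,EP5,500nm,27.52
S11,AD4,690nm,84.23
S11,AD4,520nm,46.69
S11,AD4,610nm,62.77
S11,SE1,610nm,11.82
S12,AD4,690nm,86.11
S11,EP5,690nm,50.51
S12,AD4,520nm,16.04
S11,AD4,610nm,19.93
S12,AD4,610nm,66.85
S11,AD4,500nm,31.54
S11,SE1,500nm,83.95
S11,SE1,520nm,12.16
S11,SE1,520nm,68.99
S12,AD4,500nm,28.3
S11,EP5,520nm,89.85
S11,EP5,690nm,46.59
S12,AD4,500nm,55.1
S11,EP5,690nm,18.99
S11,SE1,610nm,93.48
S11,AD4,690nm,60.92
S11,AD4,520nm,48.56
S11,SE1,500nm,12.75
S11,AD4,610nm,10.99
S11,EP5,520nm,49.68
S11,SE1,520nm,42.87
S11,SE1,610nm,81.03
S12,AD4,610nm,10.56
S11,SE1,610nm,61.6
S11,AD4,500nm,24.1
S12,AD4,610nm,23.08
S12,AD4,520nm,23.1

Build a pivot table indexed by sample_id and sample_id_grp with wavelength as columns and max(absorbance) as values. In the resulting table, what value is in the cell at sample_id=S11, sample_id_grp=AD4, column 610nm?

Rows with sample_id=S11, sample_id_grp=AD4 and wavelength=610nm: absorbance values are 2.97, 23.63, 62.77, 19.93, 10.99.
max(2.97, 23.63, 62.77, 19.93, 10.99) = 62.77.

62.77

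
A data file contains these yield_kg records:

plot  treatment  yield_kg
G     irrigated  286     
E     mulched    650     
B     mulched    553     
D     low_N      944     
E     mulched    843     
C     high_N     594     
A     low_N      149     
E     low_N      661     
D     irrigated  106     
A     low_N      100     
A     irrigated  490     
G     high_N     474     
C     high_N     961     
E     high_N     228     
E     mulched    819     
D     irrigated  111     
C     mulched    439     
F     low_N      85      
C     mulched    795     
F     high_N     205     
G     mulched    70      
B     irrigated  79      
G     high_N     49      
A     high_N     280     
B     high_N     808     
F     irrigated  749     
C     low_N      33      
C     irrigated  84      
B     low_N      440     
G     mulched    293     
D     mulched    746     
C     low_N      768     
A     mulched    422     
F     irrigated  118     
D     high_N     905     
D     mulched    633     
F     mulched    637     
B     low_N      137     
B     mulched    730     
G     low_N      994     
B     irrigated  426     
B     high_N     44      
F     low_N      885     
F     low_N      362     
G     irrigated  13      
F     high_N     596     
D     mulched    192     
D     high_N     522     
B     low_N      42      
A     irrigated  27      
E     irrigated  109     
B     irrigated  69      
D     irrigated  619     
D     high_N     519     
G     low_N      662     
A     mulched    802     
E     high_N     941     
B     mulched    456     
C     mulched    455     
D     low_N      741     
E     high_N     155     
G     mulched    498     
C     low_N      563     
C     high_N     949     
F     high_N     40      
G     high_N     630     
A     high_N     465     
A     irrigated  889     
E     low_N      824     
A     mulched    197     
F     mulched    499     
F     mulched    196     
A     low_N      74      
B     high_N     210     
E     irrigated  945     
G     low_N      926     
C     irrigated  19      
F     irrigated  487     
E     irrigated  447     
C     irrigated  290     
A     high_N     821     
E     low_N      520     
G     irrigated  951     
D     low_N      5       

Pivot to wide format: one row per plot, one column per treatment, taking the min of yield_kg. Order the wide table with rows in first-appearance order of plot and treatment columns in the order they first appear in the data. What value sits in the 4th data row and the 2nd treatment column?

With rows in first-appearance order of plot, row 4 is plot=D. treatment columns in first-appearance order: irrigated, mulched, low_N, high_N; column 2 is mulched.
Long rows with plot=D, treatment=mulched: min(746, 633, 192) = 192.

192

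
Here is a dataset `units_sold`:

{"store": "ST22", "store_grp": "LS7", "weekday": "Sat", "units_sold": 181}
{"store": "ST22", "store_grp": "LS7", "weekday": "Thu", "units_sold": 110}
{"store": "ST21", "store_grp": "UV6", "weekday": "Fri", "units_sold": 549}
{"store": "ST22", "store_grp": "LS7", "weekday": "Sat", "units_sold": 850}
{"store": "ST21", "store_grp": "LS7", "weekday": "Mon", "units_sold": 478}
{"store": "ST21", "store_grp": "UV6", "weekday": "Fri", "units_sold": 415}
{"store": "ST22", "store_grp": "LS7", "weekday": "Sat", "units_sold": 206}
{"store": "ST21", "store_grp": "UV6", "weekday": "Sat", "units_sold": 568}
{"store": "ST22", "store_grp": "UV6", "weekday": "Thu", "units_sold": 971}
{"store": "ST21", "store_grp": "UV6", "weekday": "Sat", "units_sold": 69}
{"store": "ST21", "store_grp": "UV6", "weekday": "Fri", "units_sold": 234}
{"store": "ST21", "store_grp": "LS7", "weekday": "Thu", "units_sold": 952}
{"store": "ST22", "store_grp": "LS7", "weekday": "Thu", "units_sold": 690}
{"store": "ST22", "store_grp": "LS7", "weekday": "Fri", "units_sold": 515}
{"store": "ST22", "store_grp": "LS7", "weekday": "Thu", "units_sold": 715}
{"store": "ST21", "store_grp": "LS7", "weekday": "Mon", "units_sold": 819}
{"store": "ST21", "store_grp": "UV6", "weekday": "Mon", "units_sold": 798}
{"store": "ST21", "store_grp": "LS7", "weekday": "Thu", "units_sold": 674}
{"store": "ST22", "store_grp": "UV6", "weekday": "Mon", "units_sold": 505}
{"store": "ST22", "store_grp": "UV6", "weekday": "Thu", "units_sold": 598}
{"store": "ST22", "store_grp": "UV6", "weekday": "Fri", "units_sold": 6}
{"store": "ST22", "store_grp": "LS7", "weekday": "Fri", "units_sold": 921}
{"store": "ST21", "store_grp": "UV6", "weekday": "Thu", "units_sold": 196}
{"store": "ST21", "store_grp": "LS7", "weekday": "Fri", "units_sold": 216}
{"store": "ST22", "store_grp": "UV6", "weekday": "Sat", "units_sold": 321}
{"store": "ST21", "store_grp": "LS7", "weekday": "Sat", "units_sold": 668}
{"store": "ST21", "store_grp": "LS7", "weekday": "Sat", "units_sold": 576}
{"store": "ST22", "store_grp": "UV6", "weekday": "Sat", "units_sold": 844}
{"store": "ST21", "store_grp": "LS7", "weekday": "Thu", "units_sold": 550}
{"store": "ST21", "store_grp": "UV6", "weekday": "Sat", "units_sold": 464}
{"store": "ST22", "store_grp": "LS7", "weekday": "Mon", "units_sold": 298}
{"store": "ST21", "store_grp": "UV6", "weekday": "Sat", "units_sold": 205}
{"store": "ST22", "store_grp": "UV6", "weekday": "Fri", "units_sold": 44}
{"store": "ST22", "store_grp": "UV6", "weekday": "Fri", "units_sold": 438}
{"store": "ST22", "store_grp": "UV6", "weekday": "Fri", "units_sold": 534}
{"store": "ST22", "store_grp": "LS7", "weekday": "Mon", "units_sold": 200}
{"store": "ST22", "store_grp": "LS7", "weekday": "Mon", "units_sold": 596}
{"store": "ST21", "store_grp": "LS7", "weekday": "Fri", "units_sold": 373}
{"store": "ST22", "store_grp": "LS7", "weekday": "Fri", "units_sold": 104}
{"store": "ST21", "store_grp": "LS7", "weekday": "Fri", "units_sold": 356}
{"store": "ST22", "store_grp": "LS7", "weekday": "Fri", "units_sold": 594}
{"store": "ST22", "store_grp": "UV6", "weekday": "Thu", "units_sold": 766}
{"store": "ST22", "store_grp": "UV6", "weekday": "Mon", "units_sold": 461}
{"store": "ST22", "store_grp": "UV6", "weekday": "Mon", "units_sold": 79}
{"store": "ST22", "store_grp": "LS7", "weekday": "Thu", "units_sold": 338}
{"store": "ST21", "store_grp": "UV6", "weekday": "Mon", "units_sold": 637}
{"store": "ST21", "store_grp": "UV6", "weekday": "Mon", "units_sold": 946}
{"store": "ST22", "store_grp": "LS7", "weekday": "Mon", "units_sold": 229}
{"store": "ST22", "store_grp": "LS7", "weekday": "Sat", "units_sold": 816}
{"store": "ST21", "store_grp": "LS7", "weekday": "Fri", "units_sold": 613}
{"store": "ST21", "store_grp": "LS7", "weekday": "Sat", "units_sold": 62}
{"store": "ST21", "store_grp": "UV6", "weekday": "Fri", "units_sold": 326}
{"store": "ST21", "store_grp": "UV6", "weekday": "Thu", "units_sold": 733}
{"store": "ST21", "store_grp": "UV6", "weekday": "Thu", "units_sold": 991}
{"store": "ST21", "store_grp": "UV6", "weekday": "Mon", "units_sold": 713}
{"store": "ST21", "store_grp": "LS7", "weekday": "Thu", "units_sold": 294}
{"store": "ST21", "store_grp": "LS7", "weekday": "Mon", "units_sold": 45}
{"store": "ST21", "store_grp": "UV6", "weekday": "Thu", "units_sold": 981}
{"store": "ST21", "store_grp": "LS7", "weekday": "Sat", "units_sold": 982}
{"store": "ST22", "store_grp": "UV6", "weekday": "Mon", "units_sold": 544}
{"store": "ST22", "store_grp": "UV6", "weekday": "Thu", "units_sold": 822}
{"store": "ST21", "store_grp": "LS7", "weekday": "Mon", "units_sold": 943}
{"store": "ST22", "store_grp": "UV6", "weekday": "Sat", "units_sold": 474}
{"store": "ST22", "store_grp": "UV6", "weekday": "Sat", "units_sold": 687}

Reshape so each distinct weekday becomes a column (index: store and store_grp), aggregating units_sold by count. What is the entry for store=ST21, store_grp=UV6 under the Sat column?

Rows with store=ST21, store_grp=UV6 and weekday=Sat: units_sold values are 568, 69, 464, 205.
4 rows match — count = 4.

4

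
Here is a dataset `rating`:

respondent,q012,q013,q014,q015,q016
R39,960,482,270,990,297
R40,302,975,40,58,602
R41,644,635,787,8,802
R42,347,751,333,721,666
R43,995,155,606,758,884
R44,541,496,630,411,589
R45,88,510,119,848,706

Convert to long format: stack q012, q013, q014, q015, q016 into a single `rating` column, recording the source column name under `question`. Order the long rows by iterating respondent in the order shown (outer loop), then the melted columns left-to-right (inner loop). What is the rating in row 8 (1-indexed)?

40

35 rows total (7 × 5). Row 8: index ⌊(8-1)/5⌋ = 1 into respondent → R40; (8-1) mod 5 = 2 into the melted columns → q014.
So row 8 is (R40, q014, 40); rating = 40.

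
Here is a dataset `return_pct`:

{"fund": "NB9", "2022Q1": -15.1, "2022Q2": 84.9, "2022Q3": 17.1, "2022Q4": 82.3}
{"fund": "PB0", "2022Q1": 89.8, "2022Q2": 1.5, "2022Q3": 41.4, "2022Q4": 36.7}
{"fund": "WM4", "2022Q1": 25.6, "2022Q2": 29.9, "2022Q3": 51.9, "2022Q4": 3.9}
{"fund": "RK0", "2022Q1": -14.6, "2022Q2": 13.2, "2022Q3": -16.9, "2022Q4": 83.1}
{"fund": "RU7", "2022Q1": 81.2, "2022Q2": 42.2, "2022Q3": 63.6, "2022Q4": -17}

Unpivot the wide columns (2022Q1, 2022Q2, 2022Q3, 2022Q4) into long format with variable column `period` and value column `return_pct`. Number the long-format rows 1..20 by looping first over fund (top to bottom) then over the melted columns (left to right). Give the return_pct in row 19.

63.6

20 rows total (5 × 4). Row 19: index ⌊(19-1)/4⌋ = 4 into fund → RU7; (19-1) mod 4 = 2 into the melted columns → 2022Q3.
So row 19 is (RU7, 2022Q3, 63.6); return_pct = 63.6.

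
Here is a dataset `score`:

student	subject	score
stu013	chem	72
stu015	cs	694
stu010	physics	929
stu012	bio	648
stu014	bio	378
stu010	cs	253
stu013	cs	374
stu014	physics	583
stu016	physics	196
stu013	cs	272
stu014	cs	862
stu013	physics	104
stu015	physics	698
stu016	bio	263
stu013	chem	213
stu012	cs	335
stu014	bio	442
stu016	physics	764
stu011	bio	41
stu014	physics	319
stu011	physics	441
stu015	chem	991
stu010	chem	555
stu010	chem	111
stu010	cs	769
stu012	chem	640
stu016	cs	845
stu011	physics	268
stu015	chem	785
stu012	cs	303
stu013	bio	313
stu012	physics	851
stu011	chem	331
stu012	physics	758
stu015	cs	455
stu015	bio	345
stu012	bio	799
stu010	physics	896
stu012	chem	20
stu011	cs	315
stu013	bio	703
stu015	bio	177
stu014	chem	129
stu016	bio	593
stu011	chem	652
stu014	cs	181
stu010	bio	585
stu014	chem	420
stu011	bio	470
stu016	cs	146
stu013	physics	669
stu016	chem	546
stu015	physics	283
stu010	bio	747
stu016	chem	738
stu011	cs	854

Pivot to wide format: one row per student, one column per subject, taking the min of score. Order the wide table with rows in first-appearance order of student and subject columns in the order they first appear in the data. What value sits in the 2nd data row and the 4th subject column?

With rows in first-appearance order of student, row 2 is student=stu015. subject columns in first-appearance order: chem, cs, physics, bio; column 4 is bio.
Long rows with student=stu015, subject=bio: min(345, 177) = 177.

177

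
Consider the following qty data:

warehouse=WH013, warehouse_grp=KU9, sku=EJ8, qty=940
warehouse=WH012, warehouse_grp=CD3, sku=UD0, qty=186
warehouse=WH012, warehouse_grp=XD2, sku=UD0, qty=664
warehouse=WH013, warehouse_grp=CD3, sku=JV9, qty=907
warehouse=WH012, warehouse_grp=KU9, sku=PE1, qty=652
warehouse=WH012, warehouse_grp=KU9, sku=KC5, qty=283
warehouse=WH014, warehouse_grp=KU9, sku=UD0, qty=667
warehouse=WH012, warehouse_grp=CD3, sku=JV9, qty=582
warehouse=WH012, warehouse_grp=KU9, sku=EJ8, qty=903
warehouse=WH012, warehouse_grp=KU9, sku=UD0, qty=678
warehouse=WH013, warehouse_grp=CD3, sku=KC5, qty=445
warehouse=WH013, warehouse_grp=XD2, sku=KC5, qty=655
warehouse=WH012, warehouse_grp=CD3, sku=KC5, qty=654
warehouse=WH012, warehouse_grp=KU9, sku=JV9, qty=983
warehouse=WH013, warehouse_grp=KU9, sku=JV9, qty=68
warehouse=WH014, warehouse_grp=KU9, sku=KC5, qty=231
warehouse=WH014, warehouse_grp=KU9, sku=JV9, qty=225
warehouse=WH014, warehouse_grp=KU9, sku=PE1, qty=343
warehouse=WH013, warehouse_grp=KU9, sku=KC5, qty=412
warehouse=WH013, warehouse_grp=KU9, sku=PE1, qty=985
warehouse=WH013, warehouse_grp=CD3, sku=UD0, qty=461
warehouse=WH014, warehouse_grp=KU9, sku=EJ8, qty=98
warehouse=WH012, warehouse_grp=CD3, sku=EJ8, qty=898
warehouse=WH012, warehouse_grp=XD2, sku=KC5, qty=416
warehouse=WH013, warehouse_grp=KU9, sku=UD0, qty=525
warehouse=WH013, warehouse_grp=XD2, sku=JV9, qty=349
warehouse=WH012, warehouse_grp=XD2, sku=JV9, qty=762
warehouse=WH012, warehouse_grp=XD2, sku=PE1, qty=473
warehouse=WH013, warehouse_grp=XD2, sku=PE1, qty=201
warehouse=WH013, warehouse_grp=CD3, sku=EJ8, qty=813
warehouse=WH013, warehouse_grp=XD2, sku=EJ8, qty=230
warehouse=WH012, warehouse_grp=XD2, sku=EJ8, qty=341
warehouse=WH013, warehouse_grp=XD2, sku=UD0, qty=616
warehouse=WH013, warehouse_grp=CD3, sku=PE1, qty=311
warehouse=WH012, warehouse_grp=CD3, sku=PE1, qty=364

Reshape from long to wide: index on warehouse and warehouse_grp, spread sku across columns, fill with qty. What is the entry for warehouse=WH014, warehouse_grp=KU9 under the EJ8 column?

98

Wide layout: rows indexed by warehouse and warehouse_grp, columns are the 5 distinct sku values (EJ8, UD0, JV9, PE1, KC5).
Cell (warehouse=WH014, warehouse_grp=KU9, sku=EJ8) draws from the long row where warehouse=WH014, warehouse_grp=KU9 and sku=EJ8, which has qty=98.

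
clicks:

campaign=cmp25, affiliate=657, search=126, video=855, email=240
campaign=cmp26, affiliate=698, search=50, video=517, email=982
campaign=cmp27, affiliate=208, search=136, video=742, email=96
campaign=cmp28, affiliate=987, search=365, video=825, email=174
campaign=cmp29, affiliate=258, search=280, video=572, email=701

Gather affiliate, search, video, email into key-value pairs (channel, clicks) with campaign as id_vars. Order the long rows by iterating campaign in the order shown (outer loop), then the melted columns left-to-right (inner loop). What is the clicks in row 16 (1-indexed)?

20 rows total (5 × 4). Row 16: index ⌊(16-1)/4⌋ = 3 into campaign → cmp28; (16-1) mod 4 = 3 into the melted columns → email.
So row 16 is (cmp28, email, 174); clicks = 174.

174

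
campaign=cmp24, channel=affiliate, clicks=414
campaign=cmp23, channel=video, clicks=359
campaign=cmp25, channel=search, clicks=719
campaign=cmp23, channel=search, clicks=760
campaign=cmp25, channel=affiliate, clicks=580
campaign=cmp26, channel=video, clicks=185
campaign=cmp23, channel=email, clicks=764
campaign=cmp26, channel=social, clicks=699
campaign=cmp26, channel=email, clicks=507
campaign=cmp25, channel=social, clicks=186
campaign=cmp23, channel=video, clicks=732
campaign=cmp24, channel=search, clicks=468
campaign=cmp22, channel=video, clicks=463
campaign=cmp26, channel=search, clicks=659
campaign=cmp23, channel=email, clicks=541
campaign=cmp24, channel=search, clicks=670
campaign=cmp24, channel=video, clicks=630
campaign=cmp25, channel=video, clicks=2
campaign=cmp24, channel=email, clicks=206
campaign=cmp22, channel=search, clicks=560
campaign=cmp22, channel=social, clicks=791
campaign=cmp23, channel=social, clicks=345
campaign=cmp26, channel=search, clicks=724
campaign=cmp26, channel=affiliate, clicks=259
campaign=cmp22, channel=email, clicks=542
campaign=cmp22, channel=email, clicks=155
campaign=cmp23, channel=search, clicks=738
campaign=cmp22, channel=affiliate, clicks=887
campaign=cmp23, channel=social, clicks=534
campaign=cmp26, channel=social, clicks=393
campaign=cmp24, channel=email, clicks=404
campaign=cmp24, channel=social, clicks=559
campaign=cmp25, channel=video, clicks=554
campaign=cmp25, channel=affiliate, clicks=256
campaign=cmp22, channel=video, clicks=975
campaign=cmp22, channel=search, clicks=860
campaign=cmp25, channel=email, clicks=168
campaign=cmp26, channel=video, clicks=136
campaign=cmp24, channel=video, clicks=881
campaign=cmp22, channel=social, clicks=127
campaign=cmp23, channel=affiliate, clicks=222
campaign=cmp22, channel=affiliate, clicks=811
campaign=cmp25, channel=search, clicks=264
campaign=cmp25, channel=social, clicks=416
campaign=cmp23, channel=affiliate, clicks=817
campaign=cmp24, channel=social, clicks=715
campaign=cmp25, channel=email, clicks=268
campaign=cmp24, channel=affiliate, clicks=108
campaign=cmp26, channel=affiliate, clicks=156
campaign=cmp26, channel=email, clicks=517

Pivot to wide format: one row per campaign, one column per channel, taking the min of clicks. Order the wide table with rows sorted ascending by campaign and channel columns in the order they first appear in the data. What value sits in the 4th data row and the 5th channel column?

With rows sorted ascending by campaign, row 4 is campaign=cmp25. channel columns in first-appearance order: affiliate, video, search, email, social; column 5 is social.
Long rows with campaign=cmp25, channel=social: min(186, 416) = 186.

186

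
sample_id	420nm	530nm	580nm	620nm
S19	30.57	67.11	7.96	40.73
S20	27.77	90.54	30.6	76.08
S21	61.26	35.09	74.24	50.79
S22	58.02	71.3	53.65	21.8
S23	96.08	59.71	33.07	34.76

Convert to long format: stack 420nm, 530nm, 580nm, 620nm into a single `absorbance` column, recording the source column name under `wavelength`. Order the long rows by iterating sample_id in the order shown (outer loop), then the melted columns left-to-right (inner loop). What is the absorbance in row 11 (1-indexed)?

74.24

20 rows total (5 × 4). Row 11: index ⌊(11-1)/4⌋ = 2 into sample_id → S21; (11-1) mod 4 = 2 into the melted columns → 580nm.
So row 11 is (S21, 580nm, 74.24); absorbance = 74.24.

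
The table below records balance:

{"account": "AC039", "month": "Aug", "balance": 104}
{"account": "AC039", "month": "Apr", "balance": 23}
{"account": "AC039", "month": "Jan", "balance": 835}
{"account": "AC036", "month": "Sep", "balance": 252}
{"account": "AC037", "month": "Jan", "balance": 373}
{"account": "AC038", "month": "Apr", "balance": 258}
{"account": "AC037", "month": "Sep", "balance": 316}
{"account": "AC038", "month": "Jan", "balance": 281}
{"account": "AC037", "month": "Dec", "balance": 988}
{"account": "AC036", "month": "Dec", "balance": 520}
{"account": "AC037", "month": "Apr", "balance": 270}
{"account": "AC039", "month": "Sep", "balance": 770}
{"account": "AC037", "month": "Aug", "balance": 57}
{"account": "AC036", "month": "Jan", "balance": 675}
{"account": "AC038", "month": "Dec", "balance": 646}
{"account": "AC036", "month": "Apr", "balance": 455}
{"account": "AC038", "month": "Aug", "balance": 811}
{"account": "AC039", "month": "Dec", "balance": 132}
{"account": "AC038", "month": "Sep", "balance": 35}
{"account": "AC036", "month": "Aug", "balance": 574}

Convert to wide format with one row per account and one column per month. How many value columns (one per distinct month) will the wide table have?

5 distinct month values: Apr, Dec, Sep, Jan, Aug.

5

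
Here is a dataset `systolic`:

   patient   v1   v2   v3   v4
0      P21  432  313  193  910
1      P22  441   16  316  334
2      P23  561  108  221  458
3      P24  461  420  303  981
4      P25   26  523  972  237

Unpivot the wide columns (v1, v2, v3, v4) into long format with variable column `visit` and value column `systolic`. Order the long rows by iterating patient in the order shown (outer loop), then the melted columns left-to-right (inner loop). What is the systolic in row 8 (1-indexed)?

20 rows total (5 × 4). Row 8: index ⌊(8-1)/4⌋ = 1 into patient → P22; (8-1) mod 4 = 3 into the melted columns → v4.
So row 8 is (P22, v4, 334); systolic = 334.

334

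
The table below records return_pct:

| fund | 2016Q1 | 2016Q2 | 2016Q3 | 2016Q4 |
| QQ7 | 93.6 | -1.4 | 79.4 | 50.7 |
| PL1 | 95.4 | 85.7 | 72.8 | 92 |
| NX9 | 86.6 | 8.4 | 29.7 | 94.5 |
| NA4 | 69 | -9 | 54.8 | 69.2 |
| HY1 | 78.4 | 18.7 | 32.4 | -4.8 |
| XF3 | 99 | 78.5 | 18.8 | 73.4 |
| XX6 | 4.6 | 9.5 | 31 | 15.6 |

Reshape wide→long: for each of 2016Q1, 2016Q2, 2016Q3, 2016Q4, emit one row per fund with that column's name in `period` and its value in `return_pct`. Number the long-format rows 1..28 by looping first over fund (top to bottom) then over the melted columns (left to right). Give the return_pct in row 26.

9.5

28 rows total (7 × 4). Row 26: index ⌊(26-1)/4⌋ = 6 into fund → XX6; (26-1) mod 4 = 1 into the melted columns → 2016Q2.
So row 26 is (XX6, 2016Q2, 9.5); return_pct = 9.5.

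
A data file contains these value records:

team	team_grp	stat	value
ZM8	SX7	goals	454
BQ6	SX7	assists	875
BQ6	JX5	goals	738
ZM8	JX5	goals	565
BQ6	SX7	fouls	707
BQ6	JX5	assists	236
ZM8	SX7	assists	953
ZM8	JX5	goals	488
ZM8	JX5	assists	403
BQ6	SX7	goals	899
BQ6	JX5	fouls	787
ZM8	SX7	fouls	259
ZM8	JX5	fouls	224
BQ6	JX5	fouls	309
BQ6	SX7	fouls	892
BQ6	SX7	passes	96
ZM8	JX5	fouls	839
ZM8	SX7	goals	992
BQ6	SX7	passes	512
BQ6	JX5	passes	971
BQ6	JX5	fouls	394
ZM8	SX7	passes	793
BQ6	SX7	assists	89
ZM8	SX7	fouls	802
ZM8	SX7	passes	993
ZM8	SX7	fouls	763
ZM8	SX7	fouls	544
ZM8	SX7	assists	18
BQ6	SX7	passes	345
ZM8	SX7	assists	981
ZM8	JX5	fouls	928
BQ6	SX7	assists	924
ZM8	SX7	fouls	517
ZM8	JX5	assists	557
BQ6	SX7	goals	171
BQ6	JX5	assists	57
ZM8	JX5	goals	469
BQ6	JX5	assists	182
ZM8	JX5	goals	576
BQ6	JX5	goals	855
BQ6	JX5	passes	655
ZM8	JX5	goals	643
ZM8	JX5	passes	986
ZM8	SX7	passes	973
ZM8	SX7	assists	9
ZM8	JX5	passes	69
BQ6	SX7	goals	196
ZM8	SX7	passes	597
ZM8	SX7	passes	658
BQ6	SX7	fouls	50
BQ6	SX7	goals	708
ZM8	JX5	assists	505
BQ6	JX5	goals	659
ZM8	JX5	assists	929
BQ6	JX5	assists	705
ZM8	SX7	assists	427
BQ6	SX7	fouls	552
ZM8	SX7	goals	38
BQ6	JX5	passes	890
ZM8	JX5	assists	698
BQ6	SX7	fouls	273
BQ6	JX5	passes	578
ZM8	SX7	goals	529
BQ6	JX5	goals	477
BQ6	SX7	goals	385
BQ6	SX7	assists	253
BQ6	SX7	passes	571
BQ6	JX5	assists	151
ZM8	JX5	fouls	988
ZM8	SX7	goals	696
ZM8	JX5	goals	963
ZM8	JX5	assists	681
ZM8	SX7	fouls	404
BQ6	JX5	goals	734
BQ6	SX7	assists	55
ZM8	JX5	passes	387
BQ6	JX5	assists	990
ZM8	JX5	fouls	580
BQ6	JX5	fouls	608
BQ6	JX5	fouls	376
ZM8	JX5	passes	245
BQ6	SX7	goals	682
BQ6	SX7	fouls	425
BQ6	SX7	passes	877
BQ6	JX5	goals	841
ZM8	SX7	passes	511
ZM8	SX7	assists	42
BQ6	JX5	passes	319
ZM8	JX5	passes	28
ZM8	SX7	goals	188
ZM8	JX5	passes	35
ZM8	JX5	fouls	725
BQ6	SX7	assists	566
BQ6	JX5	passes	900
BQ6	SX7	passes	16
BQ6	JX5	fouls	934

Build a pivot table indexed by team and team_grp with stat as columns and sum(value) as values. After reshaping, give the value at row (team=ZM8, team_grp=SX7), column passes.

4525

Rows with team=ZM8, team_grp=SX7 and stat=passes: value values are 793, 993, 973, 597, 658, 511.
793 + 993 + 973 + 597 + 658 + 511 = 4525.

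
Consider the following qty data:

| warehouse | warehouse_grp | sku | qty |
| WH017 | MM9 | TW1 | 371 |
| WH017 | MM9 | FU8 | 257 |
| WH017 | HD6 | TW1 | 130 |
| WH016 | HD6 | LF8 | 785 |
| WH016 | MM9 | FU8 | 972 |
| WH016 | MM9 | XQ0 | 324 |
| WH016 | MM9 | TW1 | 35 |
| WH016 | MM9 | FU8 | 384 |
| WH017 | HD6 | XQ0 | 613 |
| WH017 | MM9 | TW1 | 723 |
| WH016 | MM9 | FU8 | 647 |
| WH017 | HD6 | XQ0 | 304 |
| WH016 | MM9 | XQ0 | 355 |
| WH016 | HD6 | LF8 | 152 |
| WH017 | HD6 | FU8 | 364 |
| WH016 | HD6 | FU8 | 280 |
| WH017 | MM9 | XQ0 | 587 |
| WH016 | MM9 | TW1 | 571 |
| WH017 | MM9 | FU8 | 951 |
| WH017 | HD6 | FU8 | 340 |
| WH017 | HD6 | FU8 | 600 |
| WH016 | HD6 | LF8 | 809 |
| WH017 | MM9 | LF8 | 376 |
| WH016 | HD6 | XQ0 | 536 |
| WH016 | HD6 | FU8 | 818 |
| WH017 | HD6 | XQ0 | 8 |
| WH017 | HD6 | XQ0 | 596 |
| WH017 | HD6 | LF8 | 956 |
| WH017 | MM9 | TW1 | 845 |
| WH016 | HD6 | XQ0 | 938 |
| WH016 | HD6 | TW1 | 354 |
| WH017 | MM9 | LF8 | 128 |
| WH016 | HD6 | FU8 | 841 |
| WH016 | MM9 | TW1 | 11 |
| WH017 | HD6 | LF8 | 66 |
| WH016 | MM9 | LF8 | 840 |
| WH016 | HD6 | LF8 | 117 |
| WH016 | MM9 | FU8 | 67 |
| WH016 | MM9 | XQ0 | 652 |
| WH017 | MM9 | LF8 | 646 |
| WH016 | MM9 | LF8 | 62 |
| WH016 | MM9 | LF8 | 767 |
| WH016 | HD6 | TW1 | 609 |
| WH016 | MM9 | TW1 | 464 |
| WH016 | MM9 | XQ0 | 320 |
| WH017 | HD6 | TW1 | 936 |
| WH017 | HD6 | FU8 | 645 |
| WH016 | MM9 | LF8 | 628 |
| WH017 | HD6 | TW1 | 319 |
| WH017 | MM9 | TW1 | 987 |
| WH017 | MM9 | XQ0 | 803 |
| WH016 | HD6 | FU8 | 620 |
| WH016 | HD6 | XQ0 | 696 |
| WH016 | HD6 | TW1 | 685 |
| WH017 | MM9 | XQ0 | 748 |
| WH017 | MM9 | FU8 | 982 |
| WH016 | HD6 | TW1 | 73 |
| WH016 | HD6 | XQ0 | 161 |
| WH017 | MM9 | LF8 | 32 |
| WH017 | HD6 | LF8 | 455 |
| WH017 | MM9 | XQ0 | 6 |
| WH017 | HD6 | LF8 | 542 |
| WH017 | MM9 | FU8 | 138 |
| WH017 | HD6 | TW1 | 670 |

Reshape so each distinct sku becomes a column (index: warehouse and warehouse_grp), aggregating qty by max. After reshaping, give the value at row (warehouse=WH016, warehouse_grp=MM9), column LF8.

840

Rows with warehouse=WH016, warehouse_grp=MM9 and sku=LF8: qty values are 840, 62, 767, 628.
max(840, 62, 767, 628) = 840.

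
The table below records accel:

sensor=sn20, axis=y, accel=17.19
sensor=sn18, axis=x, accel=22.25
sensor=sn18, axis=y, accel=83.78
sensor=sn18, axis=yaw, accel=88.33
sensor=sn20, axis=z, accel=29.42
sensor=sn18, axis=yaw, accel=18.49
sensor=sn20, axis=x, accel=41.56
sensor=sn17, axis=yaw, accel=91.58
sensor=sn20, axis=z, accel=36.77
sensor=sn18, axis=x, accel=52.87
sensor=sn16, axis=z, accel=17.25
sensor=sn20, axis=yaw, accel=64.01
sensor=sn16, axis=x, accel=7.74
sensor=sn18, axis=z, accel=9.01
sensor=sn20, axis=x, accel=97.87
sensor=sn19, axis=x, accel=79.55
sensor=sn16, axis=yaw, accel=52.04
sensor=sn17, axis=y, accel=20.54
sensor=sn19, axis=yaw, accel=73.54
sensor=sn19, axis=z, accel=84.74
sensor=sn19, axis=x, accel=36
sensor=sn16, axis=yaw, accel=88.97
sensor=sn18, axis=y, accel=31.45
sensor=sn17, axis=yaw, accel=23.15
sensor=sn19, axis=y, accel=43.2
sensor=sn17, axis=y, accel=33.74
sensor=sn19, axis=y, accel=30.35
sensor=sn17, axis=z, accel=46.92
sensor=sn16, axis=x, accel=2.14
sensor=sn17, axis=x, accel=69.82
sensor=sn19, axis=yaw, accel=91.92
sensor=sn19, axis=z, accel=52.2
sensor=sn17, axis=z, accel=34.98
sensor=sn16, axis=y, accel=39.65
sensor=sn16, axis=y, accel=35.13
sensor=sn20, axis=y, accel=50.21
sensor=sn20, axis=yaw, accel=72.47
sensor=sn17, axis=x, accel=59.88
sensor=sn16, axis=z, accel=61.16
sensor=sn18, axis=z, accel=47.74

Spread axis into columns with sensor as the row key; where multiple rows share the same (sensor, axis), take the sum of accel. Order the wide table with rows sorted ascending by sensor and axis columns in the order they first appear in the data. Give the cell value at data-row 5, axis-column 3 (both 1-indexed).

136.48

With rows sorted ascending by sensor, row 5 is sensor=sn20. axis columns in first-appearance order: y, x, yaw, z; column 3 is yaw.
Long rows with sensor=sn20, axis=yaw: 64.01 + 72.47 = 136.48.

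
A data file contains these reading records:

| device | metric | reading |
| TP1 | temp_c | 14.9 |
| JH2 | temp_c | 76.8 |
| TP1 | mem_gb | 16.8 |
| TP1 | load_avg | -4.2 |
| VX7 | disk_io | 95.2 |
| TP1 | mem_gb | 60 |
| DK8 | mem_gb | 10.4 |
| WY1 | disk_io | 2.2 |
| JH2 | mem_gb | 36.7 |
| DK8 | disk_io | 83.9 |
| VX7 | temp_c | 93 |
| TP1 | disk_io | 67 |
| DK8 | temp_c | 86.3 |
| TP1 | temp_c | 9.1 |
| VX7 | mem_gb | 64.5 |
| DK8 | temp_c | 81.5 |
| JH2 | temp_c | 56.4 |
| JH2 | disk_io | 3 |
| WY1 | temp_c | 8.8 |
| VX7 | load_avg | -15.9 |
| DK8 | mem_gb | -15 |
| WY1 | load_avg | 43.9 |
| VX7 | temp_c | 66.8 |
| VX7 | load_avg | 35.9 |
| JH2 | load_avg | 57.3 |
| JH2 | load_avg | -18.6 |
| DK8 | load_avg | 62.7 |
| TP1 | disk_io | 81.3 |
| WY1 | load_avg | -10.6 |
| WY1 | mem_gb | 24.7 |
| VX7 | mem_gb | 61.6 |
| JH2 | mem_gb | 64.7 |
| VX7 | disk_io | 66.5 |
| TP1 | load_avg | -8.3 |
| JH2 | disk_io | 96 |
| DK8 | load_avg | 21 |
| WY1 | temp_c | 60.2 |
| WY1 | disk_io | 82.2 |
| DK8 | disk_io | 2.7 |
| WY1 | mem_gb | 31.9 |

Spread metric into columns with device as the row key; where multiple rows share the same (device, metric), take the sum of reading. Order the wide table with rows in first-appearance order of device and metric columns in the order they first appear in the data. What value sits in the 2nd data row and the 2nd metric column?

With rows in first-appearance order of device, row 2 is device=JH2. metric columns in first-appearance order: temp_c, mem_gb, load_avg, disk_io; column 2 is mem_gb.
Long rows with device=JH2, metric=mem_gb: 36.7 + 64.7 = 101.4.

101.4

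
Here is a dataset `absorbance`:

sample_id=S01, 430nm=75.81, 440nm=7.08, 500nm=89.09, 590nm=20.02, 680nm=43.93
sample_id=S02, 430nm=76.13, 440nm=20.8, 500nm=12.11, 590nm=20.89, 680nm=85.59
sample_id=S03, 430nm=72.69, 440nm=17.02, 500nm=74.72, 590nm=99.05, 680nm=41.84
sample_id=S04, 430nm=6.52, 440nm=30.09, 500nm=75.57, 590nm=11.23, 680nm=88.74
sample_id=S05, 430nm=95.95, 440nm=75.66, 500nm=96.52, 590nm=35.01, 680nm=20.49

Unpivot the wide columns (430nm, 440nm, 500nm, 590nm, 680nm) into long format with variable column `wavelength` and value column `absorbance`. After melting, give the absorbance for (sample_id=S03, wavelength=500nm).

74.72

Unpivoting turns each (sample_id, wide-column) pair into one long row.
The wide cell at row S03, column 500nm holds 74.72, so the long row (S03, 500nm) has absorbance=74.72.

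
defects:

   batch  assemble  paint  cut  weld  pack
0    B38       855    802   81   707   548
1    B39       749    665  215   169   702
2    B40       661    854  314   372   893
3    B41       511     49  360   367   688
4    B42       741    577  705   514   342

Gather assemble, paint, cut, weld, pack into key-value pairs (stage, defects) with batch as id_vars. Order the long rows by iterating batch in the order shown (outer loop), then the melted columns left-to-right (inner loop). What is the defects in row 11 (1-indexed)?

25 rows total (5 × 5). Row 11: index ⌊(11-1)/5⌋ = 2 into batch → B40; (11-1) mod 5 = 0 into the melted columns → assemble.
So row 11 is (B40, assemble, 661); defects = 661.

661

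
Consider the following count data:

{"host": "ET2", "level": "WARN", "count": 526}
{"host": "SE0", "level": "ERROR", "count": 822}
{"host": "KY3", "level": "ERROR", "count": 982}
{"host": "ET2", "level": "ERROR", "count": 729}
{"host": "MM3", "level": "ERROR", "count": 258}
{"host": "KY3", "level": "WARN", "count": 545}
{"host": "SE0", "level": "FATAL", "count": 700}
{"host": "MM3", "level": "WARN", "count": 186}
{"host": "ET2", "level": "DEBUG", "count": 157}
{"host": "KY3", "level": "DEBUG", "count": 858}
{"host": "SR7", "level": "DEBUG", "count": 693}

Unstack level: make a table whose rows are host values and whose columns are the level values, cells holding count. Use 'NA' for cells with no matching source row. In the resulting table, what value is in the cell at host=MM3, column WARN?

186

The long row with host=MM3, level=WARN has count=186.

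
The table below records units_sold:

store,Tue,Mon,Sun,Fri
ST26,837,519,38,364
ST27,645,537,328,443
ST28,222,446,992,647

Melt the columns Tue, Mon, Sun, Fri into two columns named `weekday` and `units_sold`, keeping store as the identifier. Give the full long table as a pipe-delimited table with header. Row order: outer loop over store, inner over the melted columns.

Each (store, column) pair becomes one row: 3 × 4 = 12 rows.
For example, (ST26, Tue) → units_sold=837.

| store | weekday | units_sold |
| ST26 | Tue | 837 |
| ST26 | Mon | 519 |
| ST26 | Sun | 38 |
| ST26 | Fri | 364 |
| ST27 | Tue | 645 |
| ST27 | Mon | 537 |
| ST27 | Sun | 328 |
| ST27 | Fri | 443 |
| ST28 | Tue | 222 |
| ST28 | Mon | 446 |
| ST28 | Sun | 992 |
| ST28 | Fri | 647 |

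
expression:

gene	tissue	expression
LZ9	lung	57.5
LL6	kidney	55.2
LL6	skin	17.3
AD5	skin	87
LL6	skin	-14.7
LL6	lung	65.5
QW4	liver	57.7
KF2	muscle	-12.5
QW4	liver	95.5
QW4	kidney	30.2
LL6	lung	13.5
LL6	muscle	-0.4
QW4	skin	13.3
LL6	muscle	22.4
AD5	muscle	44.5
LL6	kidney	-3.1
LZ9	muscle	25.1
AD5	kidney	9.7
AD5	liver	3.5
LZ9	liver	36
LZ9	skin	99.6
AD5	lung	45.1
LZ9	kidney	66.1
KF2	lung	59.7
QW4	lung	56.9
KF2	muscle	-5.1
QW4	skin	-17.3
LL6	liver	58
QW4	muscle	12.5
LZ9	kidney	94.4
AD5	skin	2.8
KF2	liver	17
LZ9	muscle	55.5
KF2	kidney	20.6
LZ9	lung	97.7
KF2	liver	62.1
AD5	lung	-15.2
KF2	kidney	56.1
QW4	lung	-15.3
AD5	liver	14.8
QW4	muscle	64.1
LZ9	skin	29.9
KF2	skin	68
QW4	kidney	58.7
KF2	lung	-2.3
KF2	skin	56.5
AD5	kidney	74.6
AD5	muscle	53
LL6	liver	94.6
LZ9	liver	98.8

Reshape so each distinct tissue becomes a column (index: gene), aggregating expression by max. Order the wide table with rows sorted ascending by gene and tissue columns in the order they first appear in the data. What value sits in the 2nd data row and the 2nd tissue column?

56.1

With rows sorted ascending by gene, row 2 is gene=KF2. tissue columns in first-appearance order: lung, kidney, skin, liver, muscle; column 2 is kidney.
Long rows with gene=KF2, tissue=kidney: max(20.6, 56.1) = 56.1.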